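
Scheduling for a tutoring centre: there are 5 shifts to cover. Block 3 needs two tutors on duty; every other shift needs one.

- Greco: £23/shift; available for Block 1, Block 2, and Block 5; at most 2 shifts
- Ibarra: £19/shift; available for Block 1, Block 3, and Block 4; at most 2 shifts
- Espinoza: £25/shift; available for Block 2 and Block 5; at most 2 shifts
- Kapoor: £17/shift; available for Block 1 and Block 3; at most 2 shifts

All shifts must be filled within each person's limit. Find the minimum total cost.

£118

Block 3 can only be covered by Ibarra and Kapoor, so that assignment is forced.
Block 4 can only be covered by Ibarra, so that assignment is forced.
Picking the cheapest available tutor for each shift independently would cost £118, and that bound is achievable.
An optimal schedule: Block 1→Kapoor, Block 2→Greco, Block 3→Ibarra+Kapoor, Block 4→Ibarra, Block 5→Greco.
Total: 17 + 23 + 19 + 17 + 19 + 23 = £118.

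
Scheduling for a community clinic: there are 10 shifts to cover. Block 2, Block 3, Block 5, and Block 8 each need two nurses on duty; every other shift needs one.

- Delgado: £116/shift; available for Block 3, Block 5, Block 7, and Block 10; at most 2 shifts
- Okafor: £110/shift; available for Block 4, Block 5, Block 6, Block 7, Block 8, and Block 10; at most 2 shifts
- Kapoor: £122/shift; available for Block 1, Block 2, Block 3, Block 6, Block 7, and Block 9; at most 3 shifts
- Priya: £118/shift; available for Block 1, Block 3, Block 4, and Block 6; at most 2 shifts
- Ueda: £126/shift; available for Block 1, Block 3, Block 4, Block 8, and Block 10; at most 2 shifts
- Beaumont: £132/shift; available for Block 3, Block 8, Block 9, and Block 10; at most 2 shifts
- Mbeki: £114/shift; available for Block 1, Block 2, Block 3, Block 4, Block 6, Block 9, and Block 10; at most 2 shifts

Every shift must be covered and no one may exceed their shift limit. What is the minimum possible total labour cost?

Block 2 can only be covered by Kapoor and Mbeki, so that assignment is forced.
Block 5 can only be covered by Delgado and Okafor, so that assignment is forced.
Picking the cheapest available nurse for each shift independently would cost £1596, but that ignores the shift limits.
An optimal schedule: Block 1→Kapoor, Block 2→Kapoor+Mbeki, Block 3→Beaumont+Mbeki, Block 4→Priya, Block 5→Delgado+Okafor, Block 6→Priya, Block 7→Delgado, Block 8→Okafor+Ueda, Block 9→Kapoor, Block 10→Ueda.
Total: 122 + 122 + 114 + 132 + 114 + 118 + 116 + 110 + 118 + 116 + 110 + 126 + 122 + 126 = £1666.

£1666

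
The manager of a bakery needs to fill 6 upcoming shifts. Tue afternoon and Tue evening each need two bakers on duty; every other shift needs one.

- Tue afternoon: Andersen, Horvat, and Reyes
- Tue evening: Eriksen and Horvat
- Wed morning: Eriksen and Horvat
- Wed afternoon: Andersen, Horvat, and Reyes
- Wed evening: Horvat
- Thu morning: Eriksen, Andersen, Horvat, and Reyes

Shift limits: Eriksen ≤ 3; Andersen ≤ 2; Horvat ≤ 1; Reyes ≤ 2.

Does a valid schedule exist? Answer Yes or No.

Total capacity is 8 and 8 slots are needed, so capacity alone doesn't rule it out.
Shifts {Tue evening, Wed evening} need 3 worker-slots in total, but the bakers available for any of those shifts (Eriksen and Horvat) can supply at most 2 among them. So no valid schedule exists.

No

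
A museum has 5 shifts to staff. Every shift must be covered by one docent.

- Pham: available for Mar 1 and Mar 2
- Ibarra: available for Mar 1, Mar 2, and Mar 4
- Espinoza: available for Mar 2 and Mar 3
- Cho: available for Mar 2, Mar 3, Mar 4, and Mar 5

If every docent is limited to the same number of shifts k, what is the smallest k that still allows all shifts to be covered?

With 4 docents and 5 worker-slots to fill, someone must work at least ⌈5/4⌉ = 2 shifts, so k ≥ 2.
k = 2 works: Mar 1→Pham, Mar 2→Pham, Mar 3→Espinoza, Mar 4→Ibarra, Mar 5→Cho.
Loads: Pham 2, Ibarra 1, Espinoza 1, Cho 1 — all ≤ 2.

2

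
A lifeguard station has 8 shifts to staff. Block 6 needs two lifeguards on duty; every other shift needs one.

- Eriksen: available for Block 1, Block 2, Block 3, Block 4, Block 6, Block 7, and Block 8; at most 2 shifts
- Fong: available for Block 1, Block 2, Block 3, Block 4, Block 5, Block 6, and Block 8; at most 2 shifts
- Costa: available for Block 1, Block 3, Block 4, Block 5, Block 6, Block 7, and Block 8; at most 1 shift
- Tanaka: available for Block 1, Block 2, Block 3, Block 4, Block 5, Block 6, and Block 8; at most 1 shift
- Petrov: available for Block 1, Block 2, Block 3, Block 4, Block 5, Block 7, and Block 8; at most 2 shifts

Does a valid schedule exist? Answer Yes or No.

No

Total capacity is 2+2+1+1+2 = 8 but 9 worker-slots are needed — infeasible.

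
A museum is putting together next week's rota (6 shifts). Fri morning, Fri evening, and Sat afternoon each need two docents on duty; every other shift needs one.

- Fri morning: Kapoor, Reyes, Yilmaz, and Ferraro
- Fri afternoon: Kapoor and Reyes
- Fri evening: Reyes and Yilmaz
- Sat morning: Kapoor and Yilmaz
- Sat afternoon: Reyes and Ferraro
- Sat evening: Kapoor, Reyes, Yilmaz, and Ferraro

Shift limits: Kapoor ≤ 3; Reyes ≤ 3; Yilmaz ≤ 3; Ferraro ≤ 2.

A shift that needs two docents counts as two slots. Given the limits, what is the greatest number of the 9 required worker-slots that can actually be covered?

Total capacity across all docents is 3+3+3+2 = 11, and 9 slots are needed, so at most 9 can be filled.
An assignment achieving 9: Fri morning→Kapoor+Reyes, Fri afternoon→Kapoor, Fri evening→Reyes+Yilmaz, Sat morning→Kapoor, Sat afternoon→Reyes+Ferraro, Sat evening→Yilmaz.
Loads: Kapoor 3/3, Reyes 3/3, Yilmaz 2/3, Ferraro 1/2.

9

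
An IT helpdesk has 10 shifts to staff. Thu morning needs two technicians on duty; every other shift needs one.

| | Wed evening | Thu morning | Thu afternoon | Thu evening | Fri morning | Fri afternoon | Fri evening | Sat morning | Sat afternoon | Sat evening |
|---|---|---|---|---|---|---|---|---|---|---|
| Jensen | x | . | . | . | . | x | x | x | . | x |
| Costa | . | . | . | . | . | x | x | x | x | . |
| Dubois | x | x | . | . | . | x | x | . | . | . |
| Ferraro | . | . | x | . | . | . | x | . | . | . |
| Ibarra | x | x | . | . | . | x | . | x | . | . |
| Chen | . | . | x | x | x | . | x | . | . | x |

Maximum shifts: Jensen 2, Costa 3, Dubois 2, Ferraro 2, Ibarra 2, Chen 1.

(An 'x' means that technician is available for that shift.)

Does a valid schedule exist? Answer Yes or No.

No

Total capacity is 12 and 11 slots are needed, so capacity alone doesn't rule it out.
Shifts {Thu evening, Fri morning} need 2 worker-slots in total, but the technicians available for any of those shifts (Chen) can supply at most 1 among them. So no valid schedule exists.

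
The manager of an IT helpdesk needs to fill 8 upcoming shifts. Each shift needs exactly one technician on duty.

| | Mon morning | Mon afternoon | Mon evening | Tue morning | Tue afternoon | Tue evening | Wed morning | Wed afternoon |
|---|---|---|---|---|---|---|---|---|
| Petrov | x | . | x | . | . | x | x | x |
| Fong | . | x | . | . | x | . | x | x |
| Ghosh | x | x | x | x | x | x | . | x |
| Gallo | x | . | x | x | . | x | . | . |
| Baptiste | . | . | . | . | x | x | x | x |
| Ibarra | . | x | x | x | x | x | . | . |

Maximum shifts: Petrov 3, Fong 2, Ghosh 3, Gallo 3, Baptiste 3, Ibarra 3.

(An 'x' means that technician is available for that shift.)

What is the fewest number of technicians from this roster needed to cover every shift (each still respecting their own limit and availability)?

3

8 slots to fill and no one can take more than 3, so at least ⌈8/3⌉ = 3 technicians are needed.
Petrov, Fong, and Ghosh alone can cover everything: Mon morning→Petrov, Mon afternoon→Fong, Mon evening→Petrov, Tue morning→Ghosh, Tue afternoon→Fong, Tue evening→Ghosh, Wed morning→Petrov, Wed afternoon→Ghosh.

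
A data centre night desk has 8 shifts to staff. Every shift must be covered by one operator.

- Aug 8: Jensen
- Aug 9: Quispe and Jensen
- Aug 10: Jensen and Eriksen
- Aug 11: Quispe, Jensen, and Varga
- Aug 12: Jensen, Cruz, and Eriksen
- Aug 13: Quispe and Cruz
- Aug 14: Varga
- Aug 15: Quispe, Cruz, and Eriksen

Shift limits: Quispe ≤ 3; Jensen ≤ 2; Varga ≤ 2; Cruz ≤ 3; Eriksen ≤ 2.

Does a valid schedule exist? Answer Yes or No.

Aug 8 can only be covered by Jensen, so that assignment is forced.
Aug 14 can only be covered by Varga, so that assignment is forced.
One valid schedule: Aug 8→Jensen, Aug 9→Quispe, Aug 10→Jensen, Aug 11→Quispe, Aug 12→Cruz, Aug 13→Quispe, Aug 14→Varga, Aug 15→Cruz.
Loads: Quispe 3/3, Jensen 2/2, Varga 1/2, Cruz 2/3, Eriksen 0/2 — all within limits.

Yes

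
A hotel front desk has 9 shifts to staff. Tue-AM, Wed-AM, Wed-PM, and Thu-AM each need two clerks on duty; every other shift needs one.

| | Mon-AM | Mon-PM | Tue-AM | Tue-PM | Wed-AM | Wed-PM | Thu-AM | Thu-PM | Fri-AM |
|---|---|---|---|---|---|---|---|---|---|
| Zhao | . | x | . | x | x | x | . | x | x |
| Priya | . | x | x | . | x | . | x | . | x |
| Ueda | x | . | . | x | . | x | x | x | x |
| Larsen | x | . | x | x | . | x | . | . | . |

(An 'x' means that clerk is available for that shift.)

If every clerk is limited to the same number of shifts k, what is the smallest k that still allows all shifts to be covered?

4

With 4 clerks and 13 worker-slots to fill, someone must work at least ⌈13/4⌉ = 4 shifts, so k ≥ 4.
k = 4 works: Mon-AM→Ueda, Mon-PM→Zhao, Tue-AM→Priya+Larsen, Tue-PM→Zhao, Wed-AM→Zhao+Priya, Wed-PM→Ueda+Larsen, Thu-AM→Priya+Ueda, Thu-PM→Zhao, Fri-AM→Priya.
Loads: Zhao 4, Priya 4, Ueda 3, Larsen 2 — all ≤ 4.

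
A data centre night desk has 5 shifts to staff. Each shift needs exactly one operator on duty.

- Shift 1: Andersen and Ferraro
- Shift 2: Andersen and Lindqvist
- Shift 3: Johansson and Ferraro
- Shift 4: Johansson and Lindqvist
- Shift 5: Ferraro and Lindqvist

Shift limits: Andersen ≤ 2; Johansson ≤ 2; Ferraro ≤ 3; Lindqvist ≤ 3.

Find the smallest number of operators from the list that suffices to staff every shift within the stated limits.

5 slots to fill and no one can take more than 3, so at least ⌈5/3⌉ = 2 operators are needed.
Ferraro and Lindqvist alone can cover everything: Shift 1→Ferraro, Shift 2→Lindqvist, Shift 3→Ferraro, Shift 4→Lindqvist, Shift 5→Ferraro.

2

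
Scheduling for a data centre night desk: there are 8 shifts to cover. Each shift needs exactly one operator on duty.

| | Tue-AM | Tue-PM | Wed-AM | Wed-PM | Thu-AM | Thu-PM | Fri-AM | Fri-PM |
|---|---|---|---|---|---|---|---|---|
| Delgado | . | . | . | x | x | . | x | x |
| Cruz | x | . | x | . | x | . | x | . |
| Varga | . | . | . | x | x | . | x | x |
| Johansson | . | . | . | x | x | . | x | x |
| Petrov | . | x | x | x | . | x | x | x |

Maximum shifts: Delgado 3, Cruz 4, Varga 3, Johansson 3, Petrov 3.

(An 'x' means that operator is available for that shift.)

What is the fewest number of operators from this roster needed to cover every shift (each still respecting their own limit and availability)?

8 slots to fill and no one can take more than 4, so at least ⌈8/4⌉ = 2 operators are needed.
Any 2 operators together have capacity at most 4+3 = 7 < 8 slots, so 2 can never suffice.
Delgado, Cruz, and Petrov alone can cover everything: Tue-AM→Cruz, Tue-PM→Petrov, Wed-AM→Cruz, Wed-PM→Delgado, Thu-AM→Delgado, Thu-PM→Petrov, Fri-AM→Cruz, Fri-PM→Delgado.

3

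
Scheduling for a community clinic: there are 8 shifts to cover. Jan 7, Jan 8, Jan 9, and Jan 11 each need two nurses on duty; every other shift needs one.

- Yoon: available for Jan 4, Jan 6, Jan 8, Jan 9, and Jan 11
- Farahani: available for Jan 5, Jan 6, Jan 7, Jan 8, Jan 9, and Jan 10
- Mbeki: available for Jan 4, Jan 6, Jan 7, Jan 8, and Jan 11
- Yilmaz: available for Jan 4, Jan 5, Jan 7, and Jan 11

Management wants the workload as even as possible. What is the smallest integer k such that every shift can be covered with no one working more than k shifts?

With 4 nurses and 12 worker-slots to fill, someone must work at least ⌈12/4⌉ = 3 shifts, so k ≥ 3.
k = 3 works: Jan 4→Yilmaz, Jan 5→Farahani, Jan 6→Yoon, Jan 7→Mbeki+Yilmaz, Jan 8→Yoon+Mbeki, Jan 9→Yoon+Farahani, Jan 10→Farahani, Jan 11→Mbeki+Yilmaz.
Loads: Yoon 3, Farahani 3, Mbeki 3, Yilmaz 3 — all ≤ 3.

3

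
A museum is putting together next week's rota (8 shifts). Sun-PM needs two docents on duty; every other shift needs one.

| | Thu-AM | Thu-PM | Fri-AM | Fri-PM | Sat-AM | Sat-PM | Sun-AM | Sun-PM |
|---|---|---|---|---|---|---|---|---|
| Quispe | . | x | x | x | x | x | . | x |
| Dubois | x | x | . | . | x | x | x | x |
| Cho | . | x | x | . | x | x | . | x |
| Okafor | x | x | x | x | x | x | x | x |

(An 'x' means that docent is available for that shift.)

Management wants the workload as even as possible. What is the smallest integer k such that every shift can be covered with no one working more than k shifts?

3

With 4 docents and 9 worker-slots to fill, someone must work at least ⌈9/4⌉ = 3 shifts, so k ≥ 3.
k = 3 works: Thu-AM→Dubois, Thu-PM→Quispe, Fri-AM→Quispe, Fri-PM→Quispe, Sat-AM→Dubois, Sat-PM→Cho, Sun-AM→Dubois, Sun-PM→Cho+Okafor.
Loads: Quispe 3, Dubois 3, Cho 2, Okafor 1 — all ≤ 3.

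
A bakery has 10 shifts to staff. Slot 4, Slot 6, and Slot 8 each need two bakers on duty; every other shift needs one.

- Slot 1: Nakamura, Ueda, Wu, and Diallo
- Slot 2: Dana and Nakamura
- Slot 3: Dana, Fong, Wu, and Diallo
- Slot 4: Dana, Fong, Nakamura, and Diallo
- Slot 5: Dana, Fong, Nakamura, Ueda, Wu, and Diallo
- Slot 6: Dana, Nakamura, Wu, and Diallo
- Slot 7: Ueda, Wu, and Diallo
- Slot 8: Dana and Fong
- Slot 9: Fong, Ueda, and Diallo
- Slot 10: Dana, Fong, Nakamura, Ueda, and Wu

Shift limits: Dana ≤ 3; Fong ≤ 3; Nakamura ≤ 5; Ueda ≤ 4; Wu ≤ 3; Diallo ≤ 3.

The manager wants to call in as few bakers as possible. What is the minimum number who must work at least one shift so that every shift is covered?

4

13 slots to fill and no one can take more than 5, so at least ⌈13/5⌉ = 3 bakers are needed.
Any 3 bakers together have capacity at most 5+4+3 = 12 < 13 slots, so 3 can never suffice.
Dana, Fong, Nakamura, and Ueda alone can cover everything: Slot 1→Nakamura, Slot 2→Dana, Slot 3→Fong, Slot 4→Fong+Nakamura, Slot 5→Nakamura, Slot 6→Dana+Nakamura, Slot 7→Ueda, Slot 8→Dana+Fong, Slot 9→Ueda, Slot 10→Nakamura.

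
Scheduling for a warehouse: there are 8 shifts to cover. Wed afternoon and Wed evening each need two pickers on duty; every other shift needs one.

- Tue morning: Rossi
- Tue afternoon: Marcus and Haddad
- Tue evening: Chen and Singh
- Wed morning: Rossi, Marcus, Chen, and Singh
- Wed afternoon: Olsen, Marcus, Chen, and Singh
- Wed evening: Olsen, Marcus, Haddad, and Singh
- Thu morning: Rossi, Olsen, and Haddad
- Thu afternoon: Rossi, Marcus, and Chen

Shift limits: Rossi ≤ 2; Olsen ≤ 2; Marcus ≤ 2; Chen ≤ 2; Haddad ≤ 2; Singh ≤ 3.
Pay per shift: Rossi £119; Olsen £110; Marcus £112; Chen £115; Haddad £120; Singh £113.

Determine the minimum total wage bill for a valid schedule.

Tue morning can only be covered by Rossi, so that assignment is forced.
Picking the cheapest available picker for each shift independently would cost £1122, but that ignores the shift limits.
An optimal schedule: Tue morning→Rossi, Tue afternoon→Marcus, Tue evening→Singh, Wed morning→Chen, Wed afternoon→Singh+Chen, Wed evening→Olsen+Singh, Thu morning→Olsen, Thu afternoon→Marcus.
Total: 119 + 112 + 113 + 115 + 113 + 115 + 110 + 113 + 110 + 112 = £1132.

£1132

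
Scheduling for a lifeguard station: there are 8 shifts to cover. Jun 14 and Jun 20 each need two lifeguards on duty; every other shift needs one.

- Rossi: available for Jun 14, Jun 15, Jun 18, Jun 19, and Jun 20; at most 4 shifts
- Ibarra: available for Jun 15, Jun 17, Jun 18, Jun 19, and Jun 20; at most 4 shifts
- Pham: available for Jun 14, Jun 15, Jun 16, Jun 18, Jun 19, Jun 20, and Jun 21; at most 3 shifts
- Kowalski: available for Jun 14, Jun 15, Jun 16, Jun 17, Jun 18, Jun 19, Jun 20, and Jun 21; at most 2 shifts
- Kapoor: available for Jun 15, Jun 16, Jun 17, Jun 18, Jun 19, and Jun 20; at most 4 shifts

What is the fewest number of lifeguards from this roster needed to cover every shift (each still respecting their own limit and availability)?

3

10 slots to fill and no one can take more than 4, so at least ⌈10/4⌉ = 3 lifeguards are needed.
Rossi, Ibarra, and Pham alone can cover everything: Jun 14→Rossi+Pham, Jun 15→Rossi, Jun 16→Pham, Jun 17→Ibarra, Jun 18→Rossi, Jun 19→Ibarra, Jun 20→Rossi+Ibarra, Jun 21→Pham.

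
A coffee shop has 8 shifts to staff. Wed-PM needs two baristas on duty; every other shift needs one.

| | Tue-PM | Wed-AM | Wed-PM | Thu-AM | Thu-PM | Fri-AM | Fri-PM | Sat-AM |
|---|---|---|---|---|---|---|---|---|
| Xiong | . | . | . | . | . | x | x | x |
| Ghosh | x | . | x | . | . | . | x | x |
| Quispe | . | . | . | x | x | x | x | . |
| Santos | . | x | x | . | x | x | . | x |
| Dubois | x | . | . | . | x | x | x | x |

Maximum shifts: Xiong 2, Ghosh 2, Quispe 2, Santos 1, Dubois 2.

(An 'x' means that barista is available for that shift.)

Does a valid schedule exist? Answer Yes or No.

Total capacity is 9 and 9 slots are needed, so capacity alone doesn't rule it out.
Shifts {Wed-AM, Wed-PM} need 3 worker-slots in total, but the baristas available for any of those shifts (Ghosh and Santos) can supply at most 2 among them. So no valid schedule exists.

No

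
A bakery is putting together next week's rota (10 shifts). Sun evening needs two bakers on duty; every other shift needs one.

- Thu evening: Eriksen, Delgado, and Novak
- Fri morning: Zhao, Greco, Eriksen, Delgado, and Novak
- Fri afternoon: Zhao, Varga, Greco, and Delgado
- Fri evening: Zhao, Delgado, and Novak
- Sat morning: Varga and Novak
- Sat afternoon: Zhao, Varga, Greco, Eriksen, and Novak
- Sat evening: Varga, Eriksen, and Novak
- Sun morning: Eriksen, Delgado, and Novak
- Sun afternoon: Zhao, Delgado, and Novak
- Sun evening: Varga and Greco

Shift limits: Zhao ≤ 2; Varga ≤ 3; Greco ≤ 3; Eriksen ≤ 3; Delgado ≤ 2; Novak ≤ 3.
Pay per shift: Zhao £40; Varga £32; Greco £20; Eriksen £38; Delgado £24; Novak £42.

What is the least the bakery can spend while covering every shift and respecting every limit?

Sun evening can only be covered by Varga and Greco, so that assignment is forced.
Picking the cheapest available baker for each shift independently would cost £272, but that ignores the shift limits.
An optimal schedule: Thu evening→Eriksen, Fri morning→Greco, Fri afternoon→Greco, Fri evening→Delgado, Sat morning→Varga, Sat afternoon→Eriksen, Sat evening→Varga, Sun morning→Eriksen, Sun afternoon→Delgado, Sun evening→Greco+Varga.
Total: 38 + 20 + 20 + 24 + 32 + 38 + 32 + 38 + 24 + 20 + 32 = £318.

£318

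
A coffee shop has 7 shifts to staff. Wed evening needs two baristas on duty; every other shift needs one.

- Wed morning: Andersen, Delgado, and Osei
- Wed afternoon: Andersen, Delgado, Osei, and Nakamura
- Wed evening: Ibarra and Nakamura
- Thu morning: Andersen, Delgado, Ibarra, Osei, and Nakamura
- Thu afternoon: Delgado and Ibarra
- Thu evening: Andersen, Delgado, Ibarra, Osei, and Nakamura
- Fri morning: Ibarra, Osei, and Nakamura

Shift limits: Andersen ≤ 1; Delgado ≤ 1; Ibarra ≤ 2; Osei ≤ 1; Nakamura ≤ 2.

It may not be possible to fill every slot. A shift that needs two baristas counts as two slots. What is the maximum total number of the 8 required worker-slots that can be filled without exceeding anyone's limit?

Total capacity across all baristas is 1+1+2+1+2 = 7, and 8 slots are needed, so at most 7 can be filled.
An assignment achieving 7: Wed morning→Andersen, Wed afternoon→Osei, Wed evening→Ibarra+Nakamura, Thu morning→Nakamura, Thu afternoon→Delgado, Fri morning→Ibarra.
Loads: Andersen 1/1, Delgado 1/1, Ibarra 2/2, Osei 1/1, Nakamura 2/2.

7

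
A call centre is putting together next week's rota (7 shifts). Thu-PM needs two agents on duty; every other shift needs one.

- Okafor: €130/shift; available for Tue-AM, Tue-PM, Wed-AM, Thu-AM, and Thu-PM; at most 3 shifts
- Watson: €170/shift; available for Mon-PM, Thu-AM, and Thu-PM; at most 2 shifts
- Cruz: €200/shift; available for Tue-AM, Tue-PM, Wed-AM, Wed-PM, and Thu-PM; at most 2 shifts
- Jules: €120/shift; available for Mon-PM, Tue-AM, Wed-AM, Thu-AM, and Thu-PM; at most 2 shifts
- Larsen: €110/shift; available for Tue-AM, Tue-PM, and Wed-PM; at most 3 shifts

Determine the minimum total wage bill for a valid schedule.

€960

Picking the cheapest available agent for each shift independently would cost €940, but that ignores the shift limits.
An optimal schedule: Mon-PM→Jules, Tue-AM→Larsen, Tue-PM→Larsen, Wed-AM→Okafor, Wed-PM→Larsen, Thu-AM→Okafor, Thu-PM→Jules+Okafor.
Total: 120 + 110 + 110 + 130 + 110 + 130 + 120 + 130 = €960.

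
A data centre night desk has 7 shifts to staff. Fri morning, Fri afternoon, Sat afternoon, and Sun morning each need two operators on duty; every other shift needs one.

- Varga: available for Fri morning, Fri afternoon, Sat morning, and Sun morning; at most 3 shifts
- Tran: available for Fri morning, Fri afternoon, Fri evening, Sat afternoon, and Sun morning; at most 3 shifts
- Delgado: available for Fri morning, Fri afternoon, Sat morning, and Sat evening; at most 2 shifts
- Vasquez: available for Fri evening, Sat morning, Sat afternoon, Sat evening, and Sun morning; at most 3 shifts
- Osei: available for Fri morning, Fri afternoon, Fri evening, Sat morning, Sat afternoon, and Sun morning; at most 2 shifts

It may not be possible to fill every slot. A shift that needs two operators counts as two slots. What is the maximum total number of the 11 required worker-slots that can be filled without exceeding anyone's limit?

11

Total capacity across all operators is 3+3+2+3+2 = 13, and 11 slots are needed, so at most 11 can be filled.
An assignment achieving 11: Fri morning→Varga+Tran, Fri afternoon→Varga+Delgado, Fri evening→Tran, Sat morning→Varga, Sat afternoon→Tran+Vasquez, Sat evening→Delgado, Sun morning→Vasquez+Osei.
Loads: Varga 3/3, Tran 3/3, Delgado 2/2, Vasquez 2/3, Osei 1/2.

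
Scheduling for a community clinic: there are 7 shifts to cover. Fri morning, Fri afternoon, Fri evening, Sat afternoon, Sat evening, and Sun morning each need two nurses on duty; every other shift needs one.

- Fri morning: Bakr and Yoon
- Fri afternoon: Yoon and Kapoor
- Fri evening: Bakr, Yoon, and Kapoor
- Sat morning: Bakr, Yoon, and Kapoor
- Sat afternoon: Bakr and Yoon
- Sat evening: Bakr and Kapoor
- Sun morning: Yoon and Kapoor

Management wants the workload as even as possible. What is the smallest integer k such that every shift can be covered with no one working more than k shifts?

5

With 3 nurses and 13 worker-slots to fill, someone must work at least ⌈13/3⌉ = 5 shifts, so k ≥ 5.
k = 5 works: Fri morning→Bakr+Yoon, Fri afternoon→Yoon+Kapoor, Fri evening→Bakr+Yoon, Sat morning→Bakr, Sat afternoon→Bakr+Yoon, Sat evening→Bakr+Kapoor, Sun morning→Yoon+Kapoor.
Loads: Bakr 5, Yoon 5, Kapoor 3 — all ≤ 5.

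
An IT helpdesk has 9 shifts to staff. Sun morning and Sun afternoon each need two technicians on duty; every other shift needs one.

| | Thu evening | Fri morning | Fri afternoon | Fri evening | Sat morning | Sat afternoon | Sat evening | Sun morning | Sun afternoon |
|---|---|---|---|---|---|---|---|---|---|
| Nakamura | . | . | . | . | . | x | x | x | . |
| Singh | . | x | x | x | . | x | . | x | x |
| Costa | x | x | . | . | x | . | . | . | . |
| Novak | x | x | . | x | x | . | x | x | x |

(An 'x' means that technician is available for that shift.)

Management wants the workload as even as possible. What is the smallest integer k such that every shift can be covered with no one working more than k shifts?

3

With 4 technicians and 11 worker-slots to fill, someone must work at least ⌈11/4⌉ = 3 shifts, so k ≥ 3.
k = 3 works: Thu evening→Costa, Fri morning→Costa, Fri afternoon→Singh, Fri evening→Singh, Sat morning→Costa, Sat afternoon→Nakamura, Sat evening→Nakamura, Sun morning→Nakamura+Novak, Sun afternoon→Singh+Novak.
Loads: Nakamura 3, Singh 3, Costa 3, Novak 2 — all ≤ 3.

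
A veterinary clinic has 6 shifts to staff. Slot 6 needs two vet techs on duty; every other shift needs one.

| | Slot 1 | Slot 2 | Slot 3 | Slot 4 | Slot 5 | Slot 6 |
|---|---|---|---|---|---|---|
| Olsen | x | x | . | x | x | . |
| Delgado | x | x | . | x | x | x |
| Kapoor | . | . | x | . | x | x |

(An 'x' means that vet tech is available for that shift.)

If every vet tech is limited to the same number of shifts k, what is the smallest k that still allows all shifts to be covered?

3

With 3 vet techs and 7 worker-slots to fill, someone must work at least ⌈7/3⌉ = 3 shifts, so k ≥ 3.
k = 3 works: Slot 1→Olsen, Slot 2→Olsen, Slot 3→Kapoor, Slot 4→Olsen, Slot 5→Delgado, Slot 6→Delgado+Kapoor.
Loads: Olsen 3, Delgado 2, Kapoor 2 — all ≤ 3.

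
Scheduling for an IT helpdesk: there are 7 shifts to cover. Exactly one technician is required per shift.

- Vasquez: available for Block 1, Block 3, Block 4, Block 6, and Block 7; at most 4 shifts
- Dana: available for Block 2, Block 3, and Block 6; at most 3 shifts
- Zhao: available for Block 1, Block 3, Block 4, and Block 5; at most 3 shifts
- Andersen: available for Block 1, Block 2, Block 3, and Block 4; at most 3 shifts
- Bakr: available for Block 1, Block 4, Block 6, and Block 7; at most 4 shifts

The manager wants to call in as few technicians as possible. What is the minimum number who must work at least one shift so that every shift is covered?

3

7 slots to fill and no one can take more than 4, so at least ⌈7/4⌉ = 2 technicians are needed.
Shifts {Block 2, Block 5, Block 7} need 3 slots, but among the technicians available for them (Vasquez, Dana, Zhao, Andersen, and Bakr) any 2 together supply at most 2. So 2 technicians are not enough.
Vasquez, Dana, and Zhao alone can cover everything: Block 1→Vasquez, Block 2→Dana, Block 3→Dana, Block 4→Vasquez, Block 5→Zhao, Block 6→Vasquez, Block 7→Vasquez.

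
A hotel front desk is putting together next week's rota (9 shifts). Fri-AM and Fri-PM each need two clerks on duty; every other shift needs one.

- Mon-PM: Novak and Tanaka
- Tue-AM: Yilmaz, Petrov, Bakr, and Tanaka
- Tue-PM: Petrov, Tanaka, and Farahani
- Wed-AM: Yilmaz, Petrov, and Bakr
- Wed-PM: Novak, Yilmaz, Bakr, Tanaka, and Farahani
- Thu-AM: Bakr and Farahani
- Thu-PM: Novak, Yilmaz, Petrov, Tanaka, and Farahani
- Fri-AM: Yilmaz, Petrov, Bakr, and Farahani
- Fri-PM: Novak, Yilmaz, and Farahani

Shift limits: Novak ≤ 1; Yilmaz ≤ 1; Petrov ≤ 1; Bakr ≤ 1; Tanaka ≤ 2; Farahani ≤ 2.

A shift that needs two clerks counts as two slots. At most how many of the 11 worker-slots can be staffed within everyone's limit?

8

Total capacity across all clerks is 1+1+1+1+2+2 = 8, and 11 slots are needed, so at most 8 can be filled.
An assignment achieving 8: Mon-PM→Novak, Tue-AM→Tanaka, Tue-PM→Petrov, Wed-AM→Yilmaz, Wed-PM→Tanaka, Thu-AM→Bakr, Fri-AM→Farahani, Fri-PM→Farahani.
Loads: Novak 1/1, Yilmaz 1/1, Petrov 1/1, Bakr 1/1, Tanaka 2/2, Farahani 2/2.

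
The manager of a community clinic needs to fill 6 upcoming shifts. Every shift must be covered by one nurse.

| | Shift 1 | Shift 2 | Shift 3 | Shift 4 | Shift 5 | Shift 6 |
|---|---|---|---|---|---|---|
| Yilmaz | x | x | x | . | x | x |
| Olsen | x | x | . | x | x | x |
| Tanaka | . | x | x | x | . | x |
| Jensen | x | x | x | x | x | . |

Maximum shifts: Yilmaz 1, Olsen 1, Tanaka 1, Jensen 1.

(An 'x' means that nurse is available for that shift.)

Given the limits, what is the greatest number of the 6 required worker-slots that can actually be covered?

4

Total capacity across all nurses is 1+1+1+1 = 4, and 6 slots are needed, so at most 4 can be filled.
An assignment achieving 4: Shift 1→Yilmaz, Shift 3→Tanaka, Shift 4→Olsen, Shift 5→Jensen.
Loads: Yilmaz 1/1, Olsen 1/1, Tanaka 1/1, Jensen 1/1.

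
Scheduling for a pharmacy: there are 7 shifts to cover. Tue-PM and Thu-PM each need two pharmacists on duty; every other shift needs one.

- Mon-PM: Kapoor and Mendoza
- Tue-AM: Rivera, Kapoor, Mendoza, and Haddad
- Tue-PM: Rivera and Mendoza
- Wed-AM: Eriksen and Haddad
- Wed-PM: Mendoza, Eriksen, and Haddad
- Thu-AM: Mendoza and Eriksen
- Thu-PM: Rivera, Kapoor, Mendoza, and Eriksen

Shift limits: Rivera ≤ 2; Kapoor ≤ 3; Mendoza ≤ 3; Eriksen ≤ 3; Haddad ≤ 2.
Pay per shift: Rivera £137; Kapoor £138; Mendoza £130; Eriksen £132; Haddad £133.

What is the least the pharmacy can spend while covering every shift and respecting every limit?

Tue-PM can only be covered by Rivera and Mendoza, so that assignment is forced.
Picking the cheapest available pharmacist for each shift independently would cost £1181, but that ignores the shift limits.
An optimal schedule: Mon-PM→Mendoza, Tue-AM→Haddad, Tue-PM→Mendoza+Rivera, Wed-AM→Eriksen, Wed-PM→Haddad, Thu-AM→Eriksen, Thu-PM→Mendoza+Eriksen.
Total: 130 + 133 + 130 + 137 + 132 + 133 + 132 + 130 + 132 = £1189.

£1189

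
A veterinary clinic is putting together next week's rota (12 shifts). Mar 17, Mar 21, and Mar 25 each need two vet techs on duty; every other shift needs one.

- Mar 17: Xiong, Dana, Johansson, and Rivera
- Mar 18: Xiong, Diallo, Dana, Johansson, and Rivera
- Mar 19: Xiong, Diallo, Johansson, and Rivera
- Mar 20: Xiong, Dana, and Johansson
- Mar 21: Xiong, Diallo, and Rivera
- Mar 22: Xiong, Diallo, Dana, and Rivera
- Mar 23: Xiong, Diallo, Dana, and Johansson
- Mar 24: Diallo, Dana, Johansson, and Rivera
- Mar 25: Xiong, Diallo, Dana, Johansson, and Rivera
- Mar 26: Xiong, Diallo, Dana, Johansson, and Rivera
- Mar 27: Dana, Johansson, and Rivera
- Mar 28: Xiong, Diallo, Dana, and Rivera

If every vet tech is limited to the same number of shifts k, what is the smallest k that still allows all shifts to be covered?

With 5 vet techs and 15 worker-slots to fill, someone must work at least ⌈15/5⌉ = 3 shifts, so k ≥ 3.
k = 3 works: Mar 17→Johansson+Rivera, Mar 18→Johansson, Mar 19→Xiong, Mar 20→Xiong, Mar 21→Xiong+Diallo, Mar 22→Diallo, Mar 23→Diallo, Mar 24→Dana, Mar 25→Johansson+Rivera, Mar 26→Rivera, Mar 27→Dana, Mar 28→Dana.
Loads: Xiong 3, Diallo 3, Dana 3, Johansson 3, Rivera 3 — all ≤ 3.

3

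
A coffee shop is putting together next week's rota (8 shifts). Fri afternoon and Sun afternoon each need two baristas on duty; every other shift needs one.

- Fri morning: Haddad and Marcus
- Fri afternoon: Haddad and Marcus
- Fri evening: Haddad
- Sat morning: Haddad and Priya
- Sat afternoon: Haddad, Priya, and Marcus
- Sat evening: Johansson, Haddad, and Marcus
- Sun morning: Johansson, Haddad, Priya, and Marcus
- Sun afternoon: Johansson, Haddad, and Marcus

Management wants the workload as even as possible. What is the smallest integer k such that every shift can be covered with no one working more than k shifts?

With 4 baristas and 10 worker-slots to fill, someone must work at least ⌈10/4⌉ = 3 shifts, so k ≥ 3.
k = 3 works: Fri morning→Haddad, Fri afternoon→Haddad+Marcus, Fri evening→Haddad, Sat morning→Priya, Sat afternoon→Priya, Sat evening→Johansson, Sun morning→Johansson, Sun afternoon→Johansson+Marcus.
Loads: Johansson 3, Haddad 3, Priya 2, Marcus 2 — all ≤ 3.

3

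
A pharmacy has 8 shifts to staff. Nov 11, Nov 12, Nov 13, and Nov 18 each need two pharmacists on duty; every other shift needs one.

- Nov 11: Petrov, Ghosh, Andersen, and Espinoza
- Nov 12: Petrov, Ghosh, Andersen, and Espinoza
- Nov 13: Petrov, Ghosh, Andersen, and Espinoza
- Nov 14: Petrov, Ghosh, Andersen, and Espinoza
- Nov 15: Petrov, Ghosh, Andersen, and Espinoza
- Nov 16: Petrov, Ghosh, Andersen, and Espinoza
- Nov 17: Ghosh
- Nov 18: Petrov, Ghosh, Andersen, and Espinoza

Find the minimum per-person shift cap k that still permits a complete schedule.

3

With 4 pharmacists and 12 worker-slots to fill, someone must work at least ⌈12/4⌉ = 3 shifts, so k ≥ 3.
k = 3 works: Nov 11→Ghosh+Andersen, Nov 12→Ghosh+Espinoza, Nov 13→Andersen+Espinoza, Nov 14→Petrov, Nov 15→Petrov, Nov 16→Petrov, Nov 17→Ghosh, Nov 18→Andersen+Espinoza.
Loads: Petrov 3, Ghosh 3, Andersen 3, Espinoza 3 — all ≤ 3.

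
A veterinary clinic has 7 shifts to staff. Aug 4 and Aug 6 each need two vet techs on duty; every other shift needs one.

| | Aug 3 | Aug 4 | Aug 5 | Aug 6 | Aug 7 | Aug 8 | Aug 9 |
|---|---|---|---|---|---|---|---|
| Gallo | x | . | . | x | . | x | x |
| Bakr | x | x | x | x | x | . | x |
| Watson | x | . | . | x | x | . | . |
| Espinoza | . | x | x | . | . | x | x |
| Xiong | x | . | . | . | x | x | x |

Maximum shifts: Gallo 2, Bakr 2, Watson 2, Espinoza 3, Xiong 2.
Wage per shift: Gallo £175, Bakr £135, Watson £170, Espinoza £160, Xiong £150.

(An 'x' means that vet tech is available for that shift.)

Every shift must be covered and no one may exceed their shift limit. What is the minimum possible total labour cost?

£1390

Aug 4 can only be covered by Bakr and Espinoza, so that assignment is forced.
Picking the cheapest available vet tech for each shift independently would cost £1290, but that ignores the shift limits.
An optimal schedule: Aug 3→Watson, Aug 4→Bakr+Espinoza, Aug 5→Espinoza, Aug 6→Bakr+Watson, Aug 7→Xiong, Aug 8→Xiong, Aug 9→Espinoza.
Total: 170 + 135 + 160 + 160 + 135 + 170 + 150 + 150 + 160 = £1390.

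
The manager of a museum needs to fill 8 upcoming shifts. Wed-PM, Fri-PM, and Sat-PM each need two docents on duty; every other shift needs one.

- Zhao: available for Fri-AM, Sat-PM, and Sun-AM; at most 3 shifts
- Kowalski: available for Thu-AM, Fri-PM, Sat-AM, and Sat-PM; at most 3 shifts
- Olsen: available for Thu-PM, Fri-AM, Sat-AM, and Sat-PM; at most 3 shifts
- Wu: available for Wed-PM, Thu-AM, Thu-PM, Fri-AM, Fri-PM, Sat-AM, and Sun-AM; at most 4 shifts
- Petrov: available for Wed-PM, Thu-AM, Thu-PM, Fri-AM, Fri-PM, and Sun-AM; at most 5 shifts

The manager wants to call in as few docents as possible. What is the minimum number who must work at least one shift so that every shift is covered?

11 slots to fill and no one can take more than 5, so at least ⌈11/5⌉ = 3 docents are needed.
Shifts {Wed-PM, Sat-PM} need 4 slots, but among the docents available for them (Zhao, Kowalski, Olsen, Wu, and Petrov) any 3 together supply at most 3. So 3 docents are not enough.
Zhao, Kowalski, Wu, and Petrov alone can cover everything: Wed-PM→Wu+Petrov, Thu-AM→Kowalski, Thu-PM→Wu, Fri-AM→Zhao, Fri-PM→Wu+Petrov, Sat-AM→Kowalski, Sat-PM→Zhao+Kowalski, Sun-AM→Zhao.

4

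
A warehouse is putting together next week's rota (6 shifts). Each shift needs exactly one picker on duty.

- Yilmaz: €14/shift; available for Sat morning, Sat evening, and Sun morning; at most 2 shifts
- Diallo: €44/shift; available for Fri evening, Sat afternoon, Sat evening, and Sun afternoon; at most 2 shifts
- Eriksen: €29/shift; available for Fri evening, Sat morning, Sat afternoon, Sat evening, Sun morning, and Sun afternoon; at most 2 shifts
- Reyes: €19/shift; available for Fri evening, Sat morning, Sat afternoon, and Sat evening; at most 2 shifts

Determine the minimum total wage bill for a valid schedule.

€124

Picking the cheapest available picker for each shift independently would cost €109, but that ignores the shift limits.
An optimal schedule: Fri evening→Reyes, Sat morning→Yilmaz, Sat afternoon→Reyes, Sat evening→Eriksen, Sun morning→Yilmaz, Sun afternoon→Eriksen.
Total: 19 + 14 + 19 + 29 + 14 + 29 = €124.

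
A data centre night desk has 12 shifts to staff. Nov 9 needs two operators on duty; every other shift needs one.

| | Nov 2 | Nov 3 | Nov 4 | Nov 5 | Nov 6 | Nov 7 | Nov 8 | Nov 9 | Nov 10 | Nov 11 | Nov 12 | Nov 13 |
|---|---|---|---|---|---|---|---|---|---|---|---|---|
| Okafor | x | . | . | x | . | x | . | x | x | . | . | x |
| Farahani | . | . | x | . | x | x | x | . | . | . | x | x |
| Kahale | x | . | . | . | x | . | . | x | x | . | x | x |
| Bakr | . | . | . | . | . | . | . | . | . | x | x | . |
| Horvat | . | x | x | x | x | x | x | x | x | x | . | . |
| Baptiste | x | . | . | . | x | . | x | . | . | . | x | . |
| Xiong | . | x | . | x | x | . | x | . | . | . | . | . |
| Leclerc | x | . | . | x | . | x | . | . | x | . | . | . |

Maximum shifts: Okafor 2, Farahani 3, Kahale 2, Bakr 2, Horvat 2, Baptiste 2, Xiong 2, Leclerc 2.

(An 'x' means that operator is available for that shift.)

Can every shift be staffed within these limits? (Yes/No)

Yes

One valid schedule: Nov 2→Kahale, Nov 3→Horvat, Nov 4→Farahani, Nov 5→Horvat, Nov 6→Baptiste, Nov 7→Farahani, Nov 8→Farahani, Nov 9→Okafor+Kahale, Nov 10→Leclerc, Nov 11→Bakr, Nov 12→Bakr, Nov 13→Okafor.
Loads: Okafor 2/2, Farahani 3/3, Kahale 2/2, Bakr 2/2, Horvat 2/2, Baptiste 1/2, Xiong 0/2, Leclerc 1/2 — all within limits.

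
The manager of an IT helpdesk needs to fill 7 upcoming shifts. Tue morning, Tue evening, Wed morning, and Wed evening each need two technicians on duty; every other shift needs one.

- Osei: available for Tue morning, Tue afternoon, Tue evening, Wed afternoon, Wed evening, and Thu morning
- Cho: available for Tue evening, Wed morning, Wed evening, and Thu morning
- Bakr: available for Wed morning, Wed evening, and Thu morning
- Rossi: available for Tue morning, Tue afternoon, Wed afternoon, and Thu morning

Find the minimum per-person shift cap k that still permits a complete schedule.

3

With 4 technicians and 11 worker-slots to fill, someone must work at least ⌈11/4⌉ = 3 shifts, so k ≥ 3.
k = 3 works: Tue morning→Osei+Rossi, Tue afternoon→Osei, Tue evening→Osei+Cho, Wed morning→Cho+Bakr, Wed afternoon→Rossi, Wed evening→Cho+Bakr, Thu morning→Bakr.
Loads: Osei 3, Cho 3, Bakr 3, Rossi 2 — all ≤ 3.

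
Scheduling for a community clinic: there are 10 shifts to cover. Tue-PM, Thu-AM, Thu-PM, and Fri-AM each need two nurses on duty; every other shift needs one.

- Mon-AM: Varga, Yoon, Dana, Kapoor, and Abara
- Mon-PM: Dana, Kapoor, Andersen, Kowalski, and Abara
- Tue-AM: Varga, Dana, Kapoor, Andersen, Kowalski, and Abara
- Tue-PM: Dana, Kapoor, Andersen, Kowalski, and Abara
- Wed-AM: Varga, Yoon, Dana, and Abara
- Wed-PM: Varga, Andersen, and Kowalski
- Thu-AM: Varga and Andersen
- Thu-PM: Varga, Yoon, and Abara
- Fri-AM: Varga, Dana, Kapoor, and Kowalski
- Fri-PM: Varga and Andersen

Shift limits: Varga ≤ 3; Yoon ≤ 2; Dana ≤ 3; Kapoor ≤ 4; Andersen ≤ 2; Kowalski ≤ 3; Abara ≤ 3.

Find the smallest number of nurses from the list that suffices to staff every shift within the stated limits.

5

14 slots to fill and no one can take more than 4, so at least ⌈14/4⌉ = 4 nurses are needed.
Any 4 nurses together have capacity at most 4+3+3+3 = 13 < 14 slots, so 4 can never suffice.
Varga, Yoon, Dana, Kapoor, and Andersen alone can cover everything: Mon-AM→Kapoor, Mon-PM→Dana, Tue-AM→Kapoor, Tue-PM→Dana+Kapoor, Wed-AM→Yoon, Wed-PM→Varga, Thu-AM→Varga+Andersen, Thu-PM→Varga+Yoon, Fri-AM→Dana+Kapoor, Fri-PM→Andersen.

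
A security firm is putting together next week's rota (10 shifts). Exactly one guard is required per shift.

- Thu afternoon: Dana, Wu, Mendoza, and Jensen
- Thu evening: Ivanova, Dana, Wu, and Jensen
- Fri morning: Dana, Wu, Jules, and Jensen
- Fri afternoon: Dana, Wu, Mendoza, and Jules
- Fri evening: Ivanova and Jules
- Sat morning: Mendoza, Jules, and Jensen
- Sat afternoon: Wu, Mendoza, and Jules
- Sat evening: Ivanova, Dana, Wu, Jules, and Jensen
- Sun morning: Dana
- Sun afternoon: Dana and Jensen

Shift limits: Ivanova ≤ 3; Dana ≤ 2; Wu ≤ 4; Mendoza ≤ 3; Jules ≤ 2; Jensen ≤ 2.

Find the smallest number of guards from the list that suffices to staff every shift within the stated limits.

10 slots to fill and no one can take more than 4, so at least ⌈10/4⌉ = 3 guards are needed.
No set of 3 guards can cover every shift (each such set leaves at least one shift with no one available or exceeds a cap).
Ivanova, Dana, Wu, and Mendoza alone can cover everything: Thu afternoon→Wu, Thu evening→Ivanova, Fri morning→Wu, Fri afternoon→Wu, Fri evening→Ivanova, Sat morning→Mendoza, Sat afternoon→Wu, Sat evening→Ivanova, Sun morning→Dana, Sun afternoon→Dana.

4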